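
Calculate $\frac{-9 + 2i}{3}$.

Divisor is real, so divide each part by 3:
= -3 + (2/3)i


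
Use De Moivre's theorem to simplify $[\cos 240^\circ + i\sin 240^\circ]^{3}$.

By De Moivre: z^n = r^n(cos(nθ) + i sin(nθ))
= 1^3(cos(3*240°) + i sin(3*240°))
= 1(cos 0° + i sin 0°)
= 1


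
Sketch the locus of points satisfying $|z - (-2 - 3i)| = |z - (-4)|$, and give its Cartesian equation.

|z - z1| = |z - z2| means z is equidistant from z1 and z2,
i.e. the perpendicular bisector of the segment from (-2, -3) to (-4, 0) (midpoint (-3, -3/2)).
With z = x + yi, square both sides:
(x - (-2))^2 + (y - (-3))^2 = (x - (-4))^2 + (y - 0)^2
The x^2 and y^2 terms cancel: -4x + 6y = 16 - 13 = 3
Simplify: 4x - 6y = -3
Locus: Perpendicular bisector of the segment from (-2, -3) to (-4, 0): the line 4x - 6y = -3


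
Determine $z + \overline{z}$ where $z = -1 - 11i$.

z + conjugate(z) = (a + bi) + (a - bi) = 2a
= 2 * (-1) = -2


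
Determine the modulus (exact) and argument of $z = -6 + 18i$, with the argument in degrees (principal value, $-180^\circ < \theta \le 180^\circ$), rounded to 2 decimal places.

|z| = sqrt((-6)^2 + 18^2) = sqrt(360)
arg(z) = arctan(b/a) = arctan(18/-6) (quadrant-adjusted) = 108.43°


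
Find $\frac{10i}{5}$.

Divisor is real, so divide each part by 5:
= 2i


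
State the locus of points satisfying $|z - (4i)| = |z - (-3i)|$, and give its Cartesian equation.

|z - z1| = |z - z2| means z is equidistant from z1 and z2,
i.e. the perpendicular bisector of the segment from (0, 4) to (0, -3) (midpoint (0, 1/2)).
With z = x + yi, square both sides:
(x - 0)^2 + (y - 4)^2 = (x - 0)^2 + (y - (-3))^2
The x^2 and y^2 terms cancel: 0x + (-14)y = 9 - 16 = -7
Simplify: y = 1/2
Locus: Perpendicular bisector of the segment from (0, 4) to (0, -3): the line y = 1/2


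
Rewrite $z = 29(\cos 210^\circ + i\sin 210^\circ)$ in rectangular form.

a = r cos θ = 29 * -sqrt(3)/2 = -29*sqrt(3)/2
b = r sin θ = 29 * -1/2 = -29/2
z = -29*sqrt(3)/2 - (29/2)i


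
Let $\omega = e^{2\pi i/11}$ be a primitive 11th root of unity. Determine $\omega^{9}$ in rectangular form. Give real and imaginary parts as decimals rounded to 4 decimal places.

ω^9 = e^(2πi·9/11) = e^(i·18π/11)
= cos(18π/11) + i sin(18π/11)
= 0.4154 - 0.9096i


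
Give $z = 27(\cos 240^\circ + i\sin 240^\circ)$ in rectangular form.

a = r cos θ = 27 * -1/2 = -27/2
b = r sin θ = 27 * -sqrt(3)/2 = -27*sqrt(3)/2
z = -27/2 - (27*sqrt(3)/2)i


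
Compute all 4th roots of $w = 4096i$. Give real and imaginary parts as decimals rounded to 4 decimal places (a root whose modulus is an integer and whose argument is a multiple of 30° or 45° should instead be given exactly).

|w| = 4096, arg(w) = 90°
Root modulus = 4096^(1/4) = 8
Root arguments: θ_k = (90° + 360°k)/4 for k = 0, 1, ..., 3
Compute each root as (root modulus)(cos θ_k + i sin θ_k) using full-precision intermediates, then round to 4 decimal places.
Roots: 7.3910 + 3.0615i, -3.0615 + 7.3910i, -7.3910 - 3.0615i, 3.0615 - 7.3910i


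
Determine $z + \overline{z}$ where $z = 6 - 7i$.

z + conjugate(z) = (a + bi) + (a - bi) = 2a
= 2 * 6 = 12


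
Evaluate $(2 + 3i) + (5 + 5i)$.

(2 + 5) + (3 + 5)i = 7 + 8i


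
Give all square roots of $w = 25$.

|w| = 25, arg(w) = 0°
Root modulus = 25^(1/2) = 5
Root arguments: θ_k = (0° + 360°k)/2 for k = 0, 1, ..., 1
Roots: 5, -5


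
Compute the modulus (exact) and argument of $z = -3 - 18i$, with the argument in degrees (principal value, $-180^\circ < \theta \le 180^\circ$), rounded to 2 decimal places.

|z| = sqrt((-3)^2 + (-18)^2) = sqrt(333)
arg(z) = arctan(b/a) = arctan(-18/-3) (quadrant-adjusted) = -99.46°


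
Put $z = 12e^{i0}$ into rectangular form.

a = r cos θ = 12 * 1 = 12
b = r sin θ = 12 * 0 = 0
z = 12


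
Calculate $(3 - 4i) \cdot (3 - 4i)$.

(a1*a2 - b1*b2) + (a1*b2 + b1*a2)i
= (9 - 16) + (-12 + (-12))i
= -7 - 24i


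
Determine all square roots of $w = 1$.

|w| = 1, arg(w) = 0°
Root modulus = 1^(1/2) = 1
Root arguments: θ_k = (0° + 360°k)/2 for k = 0, 1, ..., 1
Roots: 1, -1


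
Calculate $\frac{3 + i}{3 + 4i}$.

Multiply numerator and denominator by conjugate (3 - 4i):
= (3 + i)(3 - 4i) / (3^2 + 4^2)
= (13 - 9i) / 25
= 13/25 - (9/25)i


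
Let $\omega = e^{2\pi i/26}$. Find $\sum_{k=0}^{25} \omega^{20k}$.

Let ζ = ω^20 = e^(2πi·20/26). Since 26 ∤ 20, ζ ≠ 1.
Sum = Σ_{k=0}^{25} ζ^k = (ζ^26 - 1)/(ζ - 1) = (ω^{20·26} - 1)/(ζ - 1) = (1 - 1)/(ζ - 1) = 0


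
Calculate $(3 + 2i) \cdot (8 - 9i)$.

(a1*a2 - b1*b2) + (a1*b2 + b1*a2)i
= (24 - (-18)) + (-27 + 16)i
= 42 - 11i


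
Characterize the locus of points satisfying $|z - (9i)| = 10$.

|z - z0| = r describes a circle centered at z0 with radius r
Here z0 = 9i and r = 10
Locus: Circle centered at (0, 9) with radius 10


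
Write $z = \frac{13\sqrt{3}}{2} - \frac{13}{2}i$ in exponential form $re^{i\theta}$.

r = |z| = sqrt((13*sqrt(3)/2)^2 + (-13/2)^2) = sqrt(507/4 + 169/4) = sqrt(169) = 13
θ = arctan(b/a) = arctan(-6.5/11.2583) (quadrant-adjusted) = -30° = -π/6
z = 13e^(-i*π/6)


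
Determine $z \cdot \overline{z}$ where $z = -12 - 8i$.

z * conjugate(z) = |z|^2 = a^2 + b^2
= (-12)^2 + (-8)^2 = 208


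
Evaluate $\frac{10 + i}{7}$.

Divisor is real, so divide each part by 7:
= 10/7 + (1/7)i


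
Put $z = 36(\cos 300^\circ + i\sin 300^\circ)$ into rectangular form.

a = r cos θ = 36 * 1/2 = 18
b = r sin θ = 36 * -sqrt(3)/2 = -18*sqrt(3)
z = 18 - 18*sqrt(3)i


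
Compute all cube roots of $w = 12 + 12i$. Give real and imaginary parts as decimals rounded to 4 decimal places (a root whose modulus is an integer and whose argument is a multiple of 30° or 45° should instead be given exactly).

|w| = sqrt(288) ≈ 16.970563, arg(w) = 45°
Root modulus = sqrt(288)^(1/3) ≈ 2.569797
Root arguments: θ_k = (45° + 360°k)/3 for k = 0, 1, ..., 2
Compute each root as (root modulus)(cos θ_k + i sin θ_k) using full-precision intermediates, then round to 4 decimal places.
Roots: 2.4822 + 0.6651i, -1.8171 + 1.8171i, -0.6651 - 2.4822i


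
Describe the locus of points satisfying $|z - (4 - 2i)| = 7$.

|z - z0| = r describes a circle centered at z0 with radius r
Here z0 = 4 - 2i and r = 7
Locus: Circle centered at (4, -2) with radius 7


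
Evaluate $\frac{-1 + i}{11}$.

Divisor is real, so divide each part by 11:
= -1/11 + (1/11)i


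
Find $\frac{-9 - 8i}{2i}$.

Multiply numerator and denominator by conjugate (-2i):
= (-9 - 8i)(-2i) / (0^2 + 2^2)
= (-16 + 18i) / 4
Divide through by 2: (-8 + 9i) / 2
= -4 + (9/2)i


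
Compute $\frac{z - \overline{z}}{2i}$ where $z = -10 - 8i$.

z - conjugate(z) = 2bi
(z - conjugate(z))/(2i) = 2bi/(2i) = b = -8


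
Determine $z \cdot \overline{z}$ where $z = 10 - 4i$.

z * conjugate(z) = |z|^2 = a^2 + b^2
= 10^2 + (-4)^2 = 116


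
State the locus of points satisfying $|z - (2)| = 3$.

|z - z0| = r describes a circle centered at z0 with radius r
Here z0 = 2 and r = 3
Locus: Circle centered at (2, 0) with radius 3


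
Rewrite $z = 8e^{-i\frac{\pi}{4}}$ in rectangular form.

a = r cos θ = 8 * sqrt(2)/2 = 4*sqrt(2)
b = r sin θ = 8 * -sqrt(2)/2 = -4*sqrt(2)
z = 4*sqrt(2) - 4*sqrt(2)i


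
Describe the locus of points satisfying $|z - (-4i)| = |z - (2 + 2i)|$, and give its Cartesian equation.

|z - z1| = |z - z2| means z is equidistant from z1 and z2,
i.e. the perpendicular bisector of the segment from (0, -4) to (2, 2) (midpoint (1, -1)).
With z = x + yi, square both sides:
(x - 0)^2 + (y - (-4))^2 = (x - 2)^2 + (y - 2)^2
The x^2 and y^2 terms cancel: 4x + 12y = 8 - 16 = -8
Simplify: x + 3y = -2
Locus: Perpendicular bisector of the segment from (0, -4) to (2, 2): the line x + 3y = -2


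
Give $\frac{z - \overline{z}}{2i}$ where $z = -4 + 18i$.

z - conjugate(z) = 2bi
(z - conjugate(z))/(2i) = 2bi/(2i) = b = 18


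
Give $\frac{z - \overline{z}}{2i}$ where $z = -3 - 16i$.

z - conjugate(z) = 2bi
(z - conjugate(z))/(2i) = 2bi/(2i) = b = -16


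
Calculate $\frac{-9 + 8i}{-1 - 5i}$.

Multiply numerator and denominator by conjugate (-1 + 5i):
= (-9 + 8i)(-1 + 5i) / ((-1)^2 + (-5)^2)
= (-31 - 53i) / 26
= -31/26 - (53/26)i


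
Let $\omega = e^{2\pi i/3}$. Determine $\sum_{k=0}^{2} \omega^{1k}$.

Let ζ = ω^1 = e^(2πi·1/3). Since 3 ∤ 1, ζ ≠ 1.
Sum = Σ_{k=0}^{2} ζ^k = (ζ^3 - 1)/(ζ - 1) = (ω^{1·3} - 1)/(ζ - 1) = (1 - 1)/(ζ - 1) = 0


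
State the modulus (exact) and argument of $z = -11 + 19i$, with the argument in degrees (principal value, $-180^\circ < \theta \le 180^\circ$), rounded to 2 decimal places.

|z| = sqrt((-11)^2 + 19^2) = sqrt(482)
arg(z) = arctan(b/a) = arctan(19/-11) (quadrant-adjusted) = 120.07°


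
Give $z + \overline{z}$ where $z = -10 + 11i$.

z + conjugate(z) = (a + bi) + (a - bi) = 2a
= 2 * (-10) = -20


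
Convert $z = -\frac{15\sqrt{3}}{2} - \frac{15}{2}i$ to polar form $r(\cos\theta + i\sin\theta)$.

r = |z| = sqrt(a^2 + b^2) = sqrt((-15*sqrt(3)/2)^2 + (-15/2)^2) = sqrt(675/4 + 225/4) = sqrt(225) = 15
θ = arctan(b/a) = arctan(-7.5/-12.9904) (quadrant-adjusted) = 210°
z = 15(cos 210° + i sin 210°)


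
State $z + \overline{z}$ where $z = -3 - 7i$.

z + conjugate(z) = (a + bi) + (a - bi) = 2a
= 2 * (-3) = -6


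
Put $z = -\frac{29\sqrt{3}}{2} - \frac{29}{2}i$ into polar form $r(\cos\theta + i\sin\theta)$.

r = |z| = sqrt(a^2 + b^2) = sqrt((-29*sqrt(3)/2)^2 + (-29/2)^2) = sqrt(2523/4 + 841/4) = sqrt(841) = 29
θ = arctan(b/a) = arctan(-14.5/-25.1147) (quadrant-adjusted) = 210°
z = 29(cos 210° + i sin 210°)


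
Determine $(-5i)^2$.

(a + bi)^2 = a^2 - b^2 + 2abi
= 0^2 - (-5)^2 + 2*0*(-5)i
= -25


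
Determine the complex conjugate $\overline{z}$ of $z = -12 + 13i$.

If z = a + bi, then conjugate(z) = a - bi
conjugate(-12 + 13i) = -12 - 13i


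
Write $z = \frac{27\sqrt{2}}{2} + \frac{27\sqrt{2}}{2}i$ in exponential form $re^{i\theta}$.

r = |z| = sqrt((27*sqrt(2)/2)^2 + (27*sqrt(2)/2)^2) = sqrt(729/2 + 729/2) = sqrt(729) = 27
θ = arctan(b/a) = arctan(19.0919/19.0919) (quadrant-adjusted) = 45° = π/4
z = 27e^(i*π/4)


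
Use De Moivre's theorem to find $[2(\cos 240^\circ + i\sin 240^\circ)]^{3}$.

By De Moivre: z^n = r^n(cos(nθ) + i sin(nθ))
= 2^3(cos(3*240°) + i sin(3*240°))
= 8(cos 0° + i sin 0°)
= 8


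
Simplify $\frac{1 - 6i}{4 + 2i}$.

Multiply numerator and denominator by conjugate (4 - 2i):
= (1 - 6i)(4 - 2i) / (4^2 + 2^2)
= (-8 - 26i) / 20
Divide through by 2: (-4 - 13i) / 10
= -2/5 - (13/10)i


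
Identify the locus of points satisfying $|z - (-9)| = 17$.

|z - z0| = r describes a circle centered at z0 with radius r
Here z0 = -9 and r = 17
Locus: Circle centered at (-9, 0) with radius 17


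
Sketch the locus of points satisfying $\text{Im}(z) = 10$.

Im(z) = y where z = x + yi; the equation y = 10 is satisfied by all points with that y-coordinate
Locus: Horizontal line y = 10


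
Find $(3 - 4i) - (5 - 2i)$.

(3 - 5) + (-4 - (-2))i = -2 - 2i


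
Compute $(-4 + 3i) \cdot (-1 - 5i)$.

(a1*a2 - b1*b2) + (a1*b2 + b1*a2)i
= (4 - (-15)) + (20 + (-3))i
= 19 + 17i


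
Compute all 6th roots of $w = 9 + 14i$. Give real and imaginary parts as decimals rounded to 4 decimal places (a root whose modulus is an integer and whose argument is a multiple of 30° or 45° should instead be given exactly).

|w| = sqrt(277) ≈ 16.643317, arg(w) ≈ 57.264774°
Root modulus = sqrt(277)^(1/6) ≈ 1.597865
Root arguments: θ_k = (arg(w) + 360°k)/6 for k = 0, 1, ..., 5
Compute each root as (root modulus)(cos θ_k + i sin θ_k) using full-precision intermediates, then round to 4 decimal places.
Roots: 1.5757 + 0.2649i, 0.5584 + 1.4971i, -1.0173 + 1.2322i, -1.5757 - 0.2649i, -0.5584 - 1.4971i, 1.0173 - 1.2322i


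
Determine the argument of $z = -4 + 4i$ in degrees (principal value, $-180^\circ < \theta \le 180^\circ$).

θ = arctan(b/a) = arctan(4/-4) (quadrant-adjusted) = 135°


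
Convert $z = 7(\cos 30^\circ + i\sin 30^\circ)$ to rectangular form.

a = r cos θ = 7 * sqrt(3)/2 = 7*sqrt(3)/2
b = r sin θ = 7 * 1/2 = 7/2
z = 7*sqrt(3)/2 + (7/2)i


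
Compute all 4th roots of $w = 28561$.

|w| = 28561, arg(w) = 0°
Root modulus = 28561^(1/4) = 13
Root arguments: θ_k = (0° + 360°k)/4 for k = 0, 1, ..., 3
Roots: 13, 13i, -13, -13i


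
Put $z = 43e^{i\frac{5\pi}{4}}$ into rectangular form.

a = r cos θ = 43 * -sqrt(2)/2 = -43*sqrt(2)/2
b = r sin θ = 43 * -sqrt(2)/2 = -43*sqrt(2)/2
z = -43*sqrt(2)/2 - (43*sqrt(2)/2)i


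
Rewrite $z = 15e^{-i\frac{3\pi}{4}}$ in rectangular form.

a = r cos θ = 15 * -sqrt(2)/2 = -15*sqrt(2)/2
b = r sin θ = 15 * -sqrt(2)/2 = -15*sqrt(2)/2
z = -15*sqrt(2)/2 - (15*sqrt(2)/2)i


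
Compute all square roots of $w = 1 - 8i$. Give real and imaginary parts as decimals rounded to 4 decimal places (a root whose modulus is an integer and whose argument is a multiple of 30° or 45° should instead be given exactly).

|w| = sqrt(65) ≈ 8.062258, arg(w) ≈ 277.125016°
Root modulus = sqrt(65)^(1/2) ≈ 2.839412
Root arguments: θ_k = (arg(w) + 360°k)/2 for k = 0, 1, ..., 1
Compute each root as (root modulus)(cos θ_k + i sin θ_k) using full-precision intermediates, then round to 4 decimal places.
Roots: -2.1286 + 1.8791i, 2.1286 - 1.8791i


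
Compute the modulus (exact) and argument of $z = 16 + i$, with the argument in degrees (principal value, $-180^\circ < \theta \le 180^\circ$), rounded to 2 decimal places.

|z| = sqrt(16^2 + 1^2) = sqrt(257)
arg(z) = arctan(b/a) = arctan(1/16) (quadrant-adjusted) = 3.58°


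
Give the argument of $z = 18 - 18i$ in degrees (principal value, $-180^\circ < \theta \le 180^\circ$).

θ = arctan(b/a) = arctan(-18/18) (quadrant-adjusted) = -45°


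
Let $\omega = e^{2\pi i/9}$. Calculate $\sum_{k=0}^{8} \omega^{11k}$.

Let ζ = ω^11 = e^(2πi·11/9). Since 9 ∤ 11, ζ ≠ 1.
Sum = Σ_{k=0}^{8} ζ^k = (ζ^9 - 1)/(ζ - 1) = (ω^{11·9} - 1)/(ζ - 1) = (1 - 1)/(ζ - 1) = 0


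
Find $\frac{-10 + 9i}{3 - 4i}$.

Multiply numerator and denominator by conjugate (3 + 4i):
= (-10 + 9i)(3 + 4i) / (3^2 + (-4)^2)
= (-66 - 13i) / 25
= -66/25 - (13/25)i


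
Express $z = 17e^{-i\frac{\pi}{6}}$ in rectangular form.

a = r cos θ = 17 * sqrt(3)/2 = 17*sqrt(3)/2
b = r sin θ = 17 * -1/2 = -17/2
z = 17*sqrt(3)/2 - (17/2)i


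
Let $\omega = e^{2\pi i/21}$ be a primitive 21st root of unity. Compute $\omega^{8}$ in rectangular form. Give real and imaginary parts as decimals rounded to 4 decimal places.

ω^8 = e^(2πi·8/21) = e^(i·16π/21)
= cos(16π/21) + i sin(16π/21)
= -0.7331 + 0.6802i


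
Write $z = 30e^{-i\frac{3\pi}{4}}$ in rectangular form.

a = r cos θ = 30 * -sqrt(2)/2 = -15*sqrt(2)
b = r sin θ = 30 * -sqrt(2)/2 = -15*sqrt(2)
z = -15*sqrt(2) - 15*sqrt(2)i


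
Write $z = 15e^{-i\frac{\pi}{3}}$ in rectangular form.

a = r cos θ = 15 * 1/2 = 15/2
b = r sin θ = 15 * -sqrt(3)/2 = -15*sqrt(3)/2
z = 15/2 - (15*sqrt(3)/2)i


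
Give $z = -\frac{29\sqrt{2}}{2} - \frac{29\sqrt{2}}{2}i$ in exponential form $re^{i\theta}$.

r = |z| = sqrt((-29*sqrt(2)/2)^2 + (-29*sqrt(2)/2)^2) = sqrt(841/2 + 841/2) = sqrt(841) = 29
θ = arctan(b/a) = arctan(-20.5061/-20.5061) (quadrant-adjusted) = -135° = -3π/4
z = 29e^(-i*3π/4)


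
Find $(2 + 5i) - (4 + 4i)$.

(2 - 4) + (5 - 4)i = -2 + i


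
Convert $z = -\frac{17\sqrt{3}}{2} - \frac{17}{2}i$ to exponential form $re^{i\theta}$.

r = |z| = sqrt((-17*sqrt(3)/2)^2 + (-17/2)^2) = sqrt(867/4 + 289/4) = sqrt(289) = 17
θ = arctan(b/a) = arctan(-8.5/-14.7224) (quadrant-adjusted) = -150° = -5π/6
z = 17e^(-i*5π/6)


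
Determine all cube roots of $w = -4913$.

|w| = 4913, arg(w) = 180°
Root modulus = 4913^(1/3) = 17
Root arguments: θ_k = (180° + 360°k)/3 for k = 0, 1, ..., 2
Roots: 17/2 + (17*sqrt(3)/2)i, -17, 17/2 - (17*sqrt(3)/2)i


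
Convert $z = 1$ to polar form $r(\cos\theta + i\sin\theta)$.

r = |z| = sqrt(a^2 + b^2) = sqrt((1)^2 + (0)^2) = sqrt(1 + 0) = sqrt(1) = 1
b = 0 and a > 0, so z lies on the positive real axis: θ = 0°
z = 1(cos 0° + i sin 0°)


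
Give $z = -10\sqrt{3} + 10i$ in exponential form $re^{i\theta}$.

r = |z| = sqrt((-10*sqrt(3))^2 + (10)^2) = sqrt(300 + 100) = sqrt(400) = 20
θ = arctan(b/a) = arctan(10/-17.3205) (quadrant-adjusted) = 150° = 5π/6
z = 20e^(i*5π/6)


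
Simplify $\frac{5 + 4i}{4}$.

Divisor is real, so divide each part by 4:
= 5/4 + i


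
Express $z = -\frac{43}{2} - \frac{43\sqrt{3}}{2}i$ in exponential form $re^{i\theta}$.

r = |z| = sqrt((-43/2)^2 + (-43*sqrt(3)/2)^2) = sqrt(1849/4 + 5547/4) = sqrt(1849) = 43
θ = arctan(b/a) = arctan(-37.2391/-21.5) (quadrant-adjusted) = 240° = 4π/3
z = 43e^(i*4π/3)


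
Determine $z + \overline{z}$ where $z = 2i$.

z + conjugate(z) = (a + bi) + (a - bi) = 2a
= 2 * 0 = 0


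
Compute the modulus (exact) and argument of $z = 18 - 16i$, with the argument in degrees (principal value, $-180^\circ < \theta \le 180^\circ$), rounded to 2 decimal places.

|z| = sqrt(18^2 + (-16)^2) = sqrt(580)
arg(z) = arctan(b/a) = arctan(-16/18) (quadrant-adjusted) = -41.63°


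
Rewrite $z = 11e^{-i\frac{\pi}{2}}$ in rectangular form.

a = r cos θ = 11 * 0 = 0
b = r sin θ = 11 * -1 = -11
z = -11i


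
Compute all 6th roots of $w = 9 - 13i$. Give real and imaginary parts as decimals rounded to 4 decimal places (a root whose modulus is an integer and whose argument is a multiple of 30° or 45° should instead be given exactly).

|w| = sqrt(250) ≈ 15.811388, arg(w) ≈ 304.695154°
Root modulus = sqrt(250)^(1/6) ≈ 1.584267
Root arguments: θ_k = (arg(w) + 360°k)/6 for k = 0, 1, ..., 5
Compute each root as (root modulus)(cos θ_k + i sin θ_k) using full-precision intermediates, then round to 4 decimal places.
Roots: 1.0017 + 1.2274i, -0.5621 + 1.4812i, -1.5638 + 0.2538i, -1.0017 - 1.2274i, 0.5621 - 1.4812i, 1.5638 - 0.2538i


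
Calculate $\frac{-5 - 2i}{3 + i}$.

Multiply numerator and denominator by conjugate (3 - i):
= (-5 - 2i)(3 - i) / (3^2 + 1^2)
= (-17 - i) / 10
= -17/10 - (1/10)i


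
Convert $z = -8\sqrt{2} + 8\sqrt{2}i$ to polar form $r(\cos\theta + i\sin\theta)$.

r = |z| = sqrt(a^2 + b^2) = sqrt((-8*sqrt(2))^2 + (8*sqrt(2))^2) = sqrt(128 + 128) = sqrt(256) = 16
θ = arctan(b/a) = arctan(11.3137/-11.3137) (quadrant-adjusted) = 135°
z = 16(cos 135° + i sin 135°)


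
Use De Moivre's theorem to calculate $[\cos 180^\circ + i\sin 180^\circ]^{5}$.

By De Moivre: z^n = r^n(cos(nθ) + i sin(nθ))
= 1^5(cos(5*180°) + i sin(5*180°))
= 1(cos 180° + i sin 180°)
= -1


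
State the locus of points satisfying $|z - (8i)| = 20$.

|z - z0| = r describes a circle centered at z0 with radius r
Here z0 = 8i and r = 20
Locus: Circle centered at (0, 8) with radius 20


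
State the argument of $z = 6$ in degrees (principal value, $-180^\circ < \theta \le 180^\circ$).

b = 0 and a > 0, so z lies on the positive real axis: θ = 0°


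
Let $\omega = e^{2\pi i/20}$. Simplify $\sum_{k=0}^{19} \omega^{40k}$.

Since 20 divides 40, ω^40 = (ω^20)^2 = 1^2 = 1, so every term is 1.
Sum = 20 · 1 = 20


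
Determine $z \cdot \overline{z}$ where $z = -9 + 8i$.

z * conjugate(z) = |z|^2 = a^2 + b^2
= (-9)^2 + 8^2 = 145


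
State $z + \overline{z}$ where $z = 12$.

z + conjugate(z) = (a + bi) + (a - bi) = 2a
= 2 * 12 = 24


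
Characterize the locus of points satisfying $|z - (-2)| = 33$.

|z - z0| = r describes a circle centered at z0 with radius r
Here z0 = -2 and r = 33
Locus: Circle centered at (-2, 0) with radius 33


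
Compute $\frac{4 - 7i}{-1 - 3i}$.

Multiply numerator and denominator by conjugate (-1 + 3i):
= (4 - 7i)(-1 + 3i) / ((-1)^2 + (-3)^2)
= (17 + 19i) / 10
= 17/10 + (19/10)i


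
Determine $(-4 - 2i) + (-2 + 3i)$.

(-4 + (-2)) + (-2 + 3)i = -6 + i


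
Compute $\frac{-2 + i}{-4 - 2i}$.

Multiply numerator and denominator by conjugate (-4 + 2i):
= (-2 + i)(-4 + 2i) / ((-4)^2 + (-2)^2)
= (6 - 8i) / 20
Divide through by 2: (3 - 4i) / 10
= 3/10 - (2/5)i


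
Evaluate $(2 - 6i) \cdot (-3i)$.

(a1*a2 - b1*b2) + (a1*b2 + b1*a2)i
= (0 - 18) + (-6 + 0)i
= -18 - 6i


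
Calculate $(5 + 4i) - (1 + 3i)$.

(5 - 1) + (4 - 3)i = 4 + i


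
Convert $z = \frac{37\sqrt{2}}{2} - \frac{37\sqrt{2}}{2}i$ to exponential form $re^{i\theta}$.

r = |z| = sqrt((37*sqrt(2)/2)^2 + (-37*sqrt(2)/2)^2) = sqrt(1369/2 + 1369/2) = sqrt(1369) = 37
θ = arctan(b/a) = arctan(-26.163/26.163) (quadrant-adjusted) = -45° = -π/4
z = 37e^(-i*π/4)


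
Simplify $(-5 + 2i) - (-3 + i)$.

(-5 - (-3)) + (2 - 1)i = -2 + i


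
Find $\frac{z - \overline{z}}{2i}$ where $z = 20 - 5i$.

z - conjugate(z) = 2bi
(z - conjugate(z))/(2i) = 2bi/(2i) = b = -5


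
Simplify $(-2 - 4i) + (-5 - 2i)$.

(-2 + (-5)) + (-4 + (-2))i = -7 - 6i


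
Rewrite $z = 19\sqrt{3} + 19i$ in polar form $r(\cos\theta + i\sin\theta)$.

r = |z| = sqrt(a^2 + b^2) = sqrt((19*sqrt(3))^2 + (19)^2) = sqrt(1083 + 361) = sqrt(1444) = 38
θ = arctan(b/a) = arctan(19/32.909) (quadrant-adjusted) = 30°
z = 38(cos 30° + i sin 30°)


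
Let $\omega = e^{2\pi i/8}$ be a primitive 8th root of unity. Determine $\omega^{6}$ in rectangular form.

ω^6 = e^(2πi·6/8) = e^(i·3π/2)
= cos(3π/2) + i sin(3π/2)
= -i


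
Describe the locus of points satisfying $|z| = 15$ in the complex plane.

|z| = 15 means sqrt(x^2 + y^2) = 15
This is a circle of radius 15 centered at the origin


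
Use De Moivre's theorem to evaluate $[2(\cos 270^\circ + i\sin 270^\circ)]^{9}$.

By De Moivre: z^n = r^n(cos(nθ) + i sin(nθ))
= 2^9(cos(9*270°) + i sin(9*270°))
= 512(cos 270° + i sin 270°)
= -512i


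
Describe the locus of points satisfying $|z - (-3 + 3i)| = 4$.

|z - z0| = r describes a circle centered at z0 with radius r
Here z0 = -3 + 3i and r = 4
Locus: Circle centered at (-3, 3) with radius 4


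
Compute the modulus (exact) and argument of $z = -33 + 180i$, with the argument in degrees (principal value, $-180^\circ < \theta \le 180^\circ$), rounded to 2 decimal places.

|z| = sqrt((-33)^2 + 180^2) = 183
arg(z) = arctan(b/a) = arctan(180/-33) (quadrant-adjusted) = 100.39°


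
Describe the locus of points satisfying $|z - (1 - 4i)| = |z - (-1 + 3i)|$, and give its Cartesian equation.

|z - z1| = |z - z2| means z is equidistant from z1 and z2,
i.e. the perpendicular bisector of the segment from (1, -4) to (-1, 3) (midpoint (0, -1/2)).
With z = x + yi, square both sides:
(x - 1)^2 + (y - (-4))^2 = (x - (-1))^2 + (y - 3)^2
The x^2 and y^2 terms cancel: -4x + 14y = 10 - 17 = -7
Simplify: 4x - 14y = 7
Locus: Perpendicular bisector of the segment from (1, -4) to (-1, 3): the line 4x - 14y = 7


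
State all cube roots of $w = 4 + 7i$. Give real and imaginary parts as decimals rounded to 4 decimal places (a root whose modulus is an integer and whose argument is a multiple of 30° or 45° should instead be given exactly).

|w| = sqrt(65) ≈ 8.062258, arg(w) ≈ 60.255119°
Root modulus = sqrt(65)^(1/3) ≈ 2.005175
Root arguments: θ_k = (arg(w) + 360°k)/3 for k = 0, 1, ..., 2
Compute each root as (root modulus)(cos θ_k + i sin θ_k) using full-precision intermediates, then round to 4 decimal places.
Roots: 1.8832 + 0.6886i, -1.5380 + 1.2866i, -0.3453 - 1.9752i


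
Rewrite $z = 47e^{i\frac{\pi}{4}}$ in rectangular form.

a = r cos θ = 47 * sqrt(2)/2 = 47*sqrt(2)/2
b = r sin θ = 47 * sqrt(2)/2 = 47*sqrt(2)/2
z = 47*sqrt(2)/2 + (47*sqrt(2)/2)i


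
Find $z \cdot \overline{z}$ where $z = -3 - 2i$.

z * conjugate(z) = |z|^2 = a^2 + b^2
= (-3)^2 + (-2)^2 = 13


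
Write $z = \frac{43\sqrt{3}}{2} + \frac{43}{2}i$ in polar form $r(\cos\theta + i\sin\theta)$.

r = |z| = sqrt(a^2 + b^2) = sqrt((43*sqrt(3)/2)^2 + (43/2)^2) = sqrt(5547/4 + 1849/4) = sqrt(1849) = 43
θ = arctan(b/a) = arctan(21.5/37.2391) (quadrant-adjusted) = 30°
z = 43(cos 30° + i sin 30°)


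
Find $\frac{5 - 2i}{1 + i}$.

Multiply numerator and denominator by conjugate (1 - i):
= (5 - 2i)(1 - i) / (1^2 + 1^2)
= (3 - 7i) / 2
= 3/2 - (7/2)i


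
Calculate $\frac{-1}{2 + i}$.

Multiply numerator and denominator by conjugate (2 - i):
= (-1)(2 - i) / (2^2 + 1^2)
= (-2 + i) / 5
= -2/5 + (1/5)i


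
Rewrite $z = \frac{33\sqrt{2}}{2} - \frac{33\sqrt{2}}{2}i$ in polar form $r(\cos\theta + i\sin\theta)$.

r = |z| = sqrt(a^2 + b^2) = sqrt((33*sqrt(2)/2)^2 + (-33*sqrt(2)/2)^2) = sqrt(1089/2 + 1089/2) = sqrt(1089) = 33
θ = arctan(b/a) = arctan(-23.3345/23.3345) (quadrant-adjusted) = 315°
z = 33(cos 315° + i sin 315°)


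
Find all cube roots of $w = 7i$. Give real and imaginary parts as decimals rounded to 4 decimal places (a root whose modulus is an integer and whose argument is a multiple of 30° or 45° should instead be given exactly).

|w| = 7, arg(w) = 90°
Root modulus = 7^(1/3) ≈ 1.912931
Root arguments: θ_k = (90° + 360°k)/3 for k = 0, 1, ..., 2
Compute each root as (root modulus)(cos θ_k + i sin θ_k) using full-precision intermediates, then round to 4 decimal places.
Roots: 1.6566 + 0.9565i, -1.6566 + 0.9565i, -1.9129i


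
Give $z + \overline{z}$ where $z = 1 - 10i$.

z + conjugate(z) = (a + bi) + (a - bi) = 2a
= 2 * 1 = 2


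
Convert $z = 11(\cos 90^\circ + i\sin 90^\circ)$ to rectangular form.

a = r cos θ = 11 * 0 = 0
b = r sin θ = 11 * 1 = 11
z = 11i


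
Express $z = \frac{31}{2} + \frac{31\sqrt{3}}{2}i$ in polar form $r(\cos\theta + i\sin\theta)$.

r = |z| = sqrt(a^2 + b^2) = sqrt((31/2)^2 + (31*sqrt(3)/2)^2) = sqrt(961/4 + 2883/4) = sqrt(961) = 31
θ = arctan(b/a) = arctan(26.8468/15.5) (quadrant-adjusted) = 60°
z = 31(cos 60° + i sin 60°)


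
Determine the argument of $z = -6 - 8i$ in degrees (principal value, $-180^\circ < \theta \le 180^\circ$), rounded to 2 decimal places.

θ = arctan(b/a) = arctan(-8/-6) (quadrant-adjusted) = -126.87°


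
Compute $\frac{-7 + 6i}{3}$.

Divisor is real, so divide each part by 3:
= -7/3 + 2i


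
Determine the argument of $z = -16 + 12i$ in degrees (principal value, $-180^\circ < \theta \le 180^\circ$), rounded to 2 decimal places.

θ = arctan(b/a) = arctan(12/-16) (quadrant-adjusted) = 143.13°


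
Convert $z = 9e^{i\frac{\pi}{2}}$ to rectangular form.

a = r cos θ = 9 * 0 = 0
b = r sin θ = 9 * 1 = 9
z = 9i


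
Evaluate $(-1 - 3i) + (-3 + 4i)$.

(-1 + (-3)) + (-3 + 4)i = -4 + i


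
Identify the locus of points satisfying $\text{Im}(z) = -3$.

Im(z) = y where z = x + yi; the equation y = -3 is satisfied by all points with that y-coordinate
Locus: Horizontal line y = -3


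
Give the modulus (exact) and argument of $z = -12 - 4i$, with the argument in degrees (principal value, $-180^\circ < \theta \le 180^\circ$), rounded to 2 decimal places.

|z| = sqrt((-12)^2 + (-4)^2) = sqrt(160)
arg(z) = arctan(b/a) = arctan(-4/-12) (quadrant-adjusted) = -161.57°


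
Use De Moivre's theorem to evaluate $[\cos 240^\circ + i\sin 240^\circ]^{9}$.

By De Moivre: z^n = r^n(cos(nθ) + i sin(nθ))
= 1^9(cos(9*240°) + i sin(9*240°))
= 1(cos 0° + i sin 0°)
= 1


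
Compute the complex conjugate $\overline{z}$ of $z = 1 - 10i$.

If z = a + bi, then conjugate(z) = a - bi
conjugate(1 - 10i) = 1 + 10i


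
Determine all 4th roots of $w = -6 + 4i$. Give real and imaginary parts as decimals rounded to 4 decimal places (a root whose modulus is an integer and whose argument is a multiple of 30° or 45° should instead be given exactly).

|w| = sqrt(52) ≈ 7.211103, arg(w) ≈ 146.309932°
Root modulus = sqrt(52)^(1/4) ≈ 1.638704
Root arguments: θ_k = (arg(w) + 360°k)/4 for k = 0, 1, ..., 3
Compute each root as (root modulus)(cos θ_k + i sin θ_k) using full-precision intermediates, then round to 4 decimal places.
Roots: 1.3160 + 0.9765i, -0.9765 + 1.3160i, -1.3160 - 0.9765i, 0.9765 - 1.3160i


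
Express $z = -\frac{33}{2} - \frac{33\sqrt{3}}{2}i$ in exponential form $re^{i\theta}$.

r = |z| = sqrt((-33/2)^2 + (-33*sqrt(3)/2)^2) = sqrt(1089/4 + 3267/4) = sqrt(1089) = 33
θ = arctan(b/a) = arctan(-28.5788/-16.5) (quadrant-adjusted) = -120° = -2π/3
z = 33e^(-i*2π/3)


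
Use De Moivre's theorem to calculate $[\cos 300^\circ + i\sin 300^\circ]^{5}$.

By De Moivre: z^n = r^n(cos(nθ) + i sin(nθ))
= 1^5(cos(5*300°) + i sin(5*300°))
= 1(cos 60° + i sin 60°)
= 1/2 + (sqrt(3)/2)i


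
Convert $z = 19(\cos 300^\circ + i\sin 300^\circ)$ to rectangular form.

a = r cos θ = 19 * 1/2 = 19/2
b = r sin θ = 19 * -sqrt(3)/2 = -19*sqrt(3)/2
z = 19/2 - (19*sqrt(3)/2)i


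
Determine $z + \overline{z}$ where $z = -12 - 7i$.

z + conjugate(z) = (a + bi) + (a - bi) = 2a
= 2 * (-12) = -24


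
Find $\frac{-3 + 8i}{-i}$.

Multiply numerator and denominator by conjugate (i):
= (-3 + 8i)(i) / (0^2 + (-1)^2)
= (-8 - 3i) / 1
= -8 - 3i


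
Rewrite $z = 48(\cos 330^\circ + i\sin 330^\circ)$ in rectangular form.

a = r cos θ = 48 * sqrt(3)/2 = 24*sqrt(3)
b = r sin θ = 48 * -1/2 = -24
z = 24*sqrt(3) - 24i


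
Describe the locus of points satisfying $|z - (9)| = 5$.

|z - z0| = r describes a circle centered at z0 with radius r
Here z0 = 9 and r = 5
Locus: Circle centered at (9, 0) with radius 5


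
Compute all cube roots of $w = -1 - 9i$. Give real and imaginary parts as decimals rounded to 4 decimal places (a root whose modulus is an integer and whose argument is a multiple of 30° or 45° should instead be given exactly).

|w| = sqrt(82) ≈ 9.055385, arg(w) ≈ 263.659808°
Root modulus = sqrt(82)^(1/3) ≈ 2.084342
Root arguments: θ_k = (arg(w) + 360°k)/3 for k = 0, 1, ..., 2
Compute each root as (root modulus)(cos θ_k + i sin θ_k) using full-precision intermediates, then round to 4 decimal places.
Roots: 0.0769 + 2.0829i, -1.8423 - 0.9749i, 1.7654 - 1.1080i


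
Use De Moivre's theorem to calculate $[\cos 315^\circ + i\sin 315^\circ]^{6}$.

By De Moivre: z^n = r^n(cos(nθ) + i sin(nθ))
= 1^6(cos(6*315°) + i sin(6*315°))
= 1(cos 90° + i sin 90°)
= i


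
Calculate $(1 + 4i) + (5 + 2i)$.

(1 + 5) + (4 + 2)i = 6 + 6i


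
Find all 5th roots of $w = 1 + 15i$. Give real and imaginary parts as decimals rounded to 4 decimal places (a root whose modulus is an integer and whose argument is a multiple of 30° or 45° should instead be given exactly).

|w| = sqrt(226) ≈ 15.033296, arg(w) ≈ 86.185925°
Root modulus = sqrt(226)^(1/5) ≈ 1.719534
Root arguments: θ_k = (arg(w) + 360°k)/5 for k = 0, 1, ..., 4
Compute each root as (root modulus)(cos θ_k + i sin θ_k) using full-precision intermediates, then round to 4 decimal places.
Roots: 1.6423 + 0.5095i, 0.0229 + 1.7194i, -1.6282 + 0.5531i, -1.0291 - 1.3776i, 0.9921 - 1.4045i


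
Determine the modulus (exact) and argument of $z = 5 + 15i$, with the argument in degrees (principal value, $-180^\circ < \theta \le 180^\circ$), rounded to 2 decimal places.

|z| = sqrt(5^2 + 15^2) = sqrt(250)
arg(z) = arctan(b/a) = arctan(15/5) (quadrant-adjusted) = 71.57°


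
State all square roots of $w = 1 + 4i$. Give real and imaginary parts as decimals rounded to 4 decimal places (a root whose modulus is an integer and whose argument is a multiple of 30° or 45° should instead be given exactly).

|w| = sqrt(17) ≈ 4.123106, arg(w) ≈ 75.963757°
Root modulus = sqrt(17)^(1/2) ≈ 2.030543
Root arguments: θ_k = (arg(w) + 360°k)/2 for k = 0, 1, ..., 1
Compute each root as (root modulus)(cos θ_k + i sin θ_k) using full-precision intermediates, then round to 4 decimal places.
Roots: 1.6005 + 1.2496i, -1.6005 - 1.2496i


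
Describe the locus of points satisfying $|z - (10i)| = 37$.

|z - z0| = r describes a circle centered at z0 with radius r
Here z0 = 10i and r = 37
Locus: Circle centered at (0, 10) with radius 37


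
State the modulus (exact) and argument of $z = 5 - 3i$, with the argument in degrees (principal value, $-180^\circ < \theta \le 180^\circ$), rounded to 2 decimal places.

|z| = sqrt(5^2 + (-3)^2) = sqrt(34)
arg(z) = arctan(b/a) = arctan(-3/5) (quadrant-adjusted) = -30.96°


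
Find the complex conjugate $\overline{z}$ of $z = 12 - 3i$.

If z = a + bi, then conjugate(z) = a - bi
conjugate(12 - 3i) = 12 + 3i


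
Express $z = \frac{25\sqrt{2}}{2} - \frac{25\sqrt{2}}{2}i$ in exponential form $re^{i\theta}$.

r = |z| = sqrt((25*sqrt(2)/2)^2 + (-25*sqrt(2)/2)^2) = sqrt(625/2 + 625/2) = sqrt(625) = 25
θ = arctan(b/a) = arctan(-17.6777/17.6777) (quadrant-adjusted) = -45° = -π/4
z = 25e^(-i*π/4)


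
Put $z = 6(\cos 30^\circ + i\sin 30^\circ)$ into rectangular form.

a = r cos θ = 6 * sqrt(3)/2 = 3*sqrt(3)
b = r sin θ = 6 * 1/2 = 3
z = 3*sqrt(3) + 3i


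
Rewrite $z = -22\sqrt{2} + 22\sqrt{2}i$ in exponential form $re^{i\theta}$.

r = |z| = sqrt((-22*sqrt(2))^2 + (22*sqrt(2))^2) = sqrt(968 + 968) = sqrt(1936) = 44
θ = arctan(b/a) = arctan(31.1127/-31.1127) (quadrant-adjusted) = 135° = 3π/4
z = 44e^(i*3π/4)


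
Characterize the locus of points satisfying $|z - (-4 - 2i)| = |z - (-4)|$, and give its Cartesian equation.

|z - z1| = |z - z2| means z is equidistant from z1 and z2,
i.e. the perpendicular bisector of the segment from (-4, -2) to (-4, 0) (midpoint (-4, -1)).
With z = x + yi, square both sides:
(x - (-4))^2 + (y - (-2))^2 = (x - (-4))^2 + (y - 0)^2
The x^2 and y^2 terms cancel: 0x + 4y = 16 - 20 = -4
Simplify: y = -1
Locus: Perpendicular bisector of the segment from (-4, -2) to (-4, 0): the line y = -1


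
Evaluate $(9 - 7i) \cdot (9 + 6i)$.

(a1*a2 - b1*b2) + (a1*b2 + b1*a2)i
= (81 - (-42)) + (54 + (-63))i
= 123 - 9i


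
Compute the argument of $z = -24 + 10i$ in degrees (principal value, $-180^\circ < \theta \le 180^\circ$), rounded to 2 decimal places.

θ = arctan(b/a) = arctan(10/-24) (quadrant-adjusted) = 157.38°


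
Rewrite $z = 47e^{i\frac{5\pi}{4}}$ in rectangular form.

a = r cos θ = 47 * -sqrt(2)/2 = -47*sqrt(2)/2
b = r sin θ = 47 * -sqrt(2)/2 = -47*sqrt(2)/2
z = -47*sqrt(2)/2 - (47*sqrt(2)/2)i


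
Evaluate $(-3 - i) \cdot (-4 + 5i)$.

(a1*a2 - b1*b2) + (a1*b2 + b1*a2)i
= (12 - (-5)) + (-15 + 4)i
= 17 - 11i


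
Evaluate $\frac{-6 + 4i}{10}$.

Divisor is real, so divide each part by 10:
= -3/5 + (2/5)i


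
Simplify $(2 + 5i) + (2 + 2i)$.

(2 + 2) + (5 + 2)i = 4 + 7i


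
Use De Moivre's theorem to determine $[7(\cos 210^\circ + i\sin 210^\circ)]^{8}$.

By De Moivre: z^n = r^n(cos(nθ) + i sin(nθ))
= 7^8(cos(8*210°) + i sin(8*210°))
= 5764801(cos 240° + i sin 240°)
= -5764801/2 - (5764801*sqrt(3)/2)i


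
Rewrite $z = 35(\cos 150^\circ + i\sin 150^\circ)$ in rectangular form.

a = r cos θ = 35 * -sqrt(3)/2 = -35*sqrt(3)/2
b = r sin θ = 35 * 1/2 = 35/2
z = -35*sqrt(3)/2 + (35/2)i


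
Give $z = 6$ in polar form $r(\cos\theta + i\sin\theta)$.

r = |z| = sqrt(a^2 + b^2) = sqrt((6)^2 + (0)^2) = sqrt(36 + 0) = sqrt(36) = 6
b = 0 and a > 0, so z lies on the positive real axis: θ = 0°
z = 6(cos 0° + i sin 0°)


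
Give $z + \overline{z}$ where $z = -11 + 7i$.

z + conjugate(z) = (a + bi) + (a - bi) = 2a
= 2 * (-11) = -22


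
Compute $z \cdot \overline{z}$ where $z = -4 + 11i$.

z * conjugate(z) = |z|^2 = a^2 + b^2
= (-4)^2 + 11^2 = 137


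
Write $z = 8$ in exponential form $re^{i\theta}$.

r = |z| = sqrt((8)^2 + (0)^2) = sqrt(64 + 0) = sqrt(64) = 8
b = 0 and a > 0, so z lies on the positive real axis: θ = 0
z = 8e^(i*0) = 8


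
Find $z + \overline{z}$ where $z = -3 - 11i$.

z + conjugate(z) = (a + bi) + (a - bi) = 2a
= 2 * (-3) = -6


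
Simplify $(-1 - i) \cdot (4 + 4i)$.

(a1*a2 - b1*b2) + (a1*b2 + b1*a2)i
= (-4 - (-4)) + (-4 + (-4))i
= -8i


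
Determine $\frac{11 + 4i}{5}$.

Divisor is real, so divide each part by 5:
= 11/5 + (4/5)i


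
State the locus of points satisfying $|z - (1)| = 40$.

|z - z0| = r describes a circle centered at z0 with radius r
Here z0 = 1 and r = 40
Locus: Circle centered at (1, 0) with radius 40


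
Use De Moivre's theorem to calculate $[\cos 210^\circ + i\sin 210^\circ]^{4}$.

By De Moivre: z^n = r^n(cos(nθ) + i sin(nθ))
= 1^4(cos(4*210°) + i sin(4*210°))
= 1(cos 120° + i sin 120°)
= -1/2 + (sqrt(3)/2)i


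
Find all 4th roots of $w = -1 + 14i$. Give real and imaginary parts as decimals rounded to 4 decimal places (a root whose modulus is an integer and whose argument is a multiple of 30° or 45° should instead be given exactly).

|w| = sqrt(197) ≈ 14.035669, arg(w) ≈ 94.085617°
Root modulus = sqrt(197)^(1/4) ≈ 1.935567
Root arguments: θ_k = (arg(w) + 360°k)/4 for k = 0, 1, ..., 3
Compute each root as (root modulus)(cos θ_k + i sin θ_k) using full-precision intermediates, then round to 4 decimal places.
Roots: 1.7747 + 0.7725i, -0.7725 + 1.7747i, -1.7747 - 0.7725i, 0.7725 - 1.7747i


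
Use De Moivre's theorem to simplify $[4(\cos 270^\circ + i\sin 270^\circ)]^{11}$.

By De Moivre: z^n = r^n(cos(nθ) + i sin(nθ))
= 4^11(cos(11*270°) + i sin(11*270°))
= 4194304(cos 90° + i sin 90°)
= 4194304i


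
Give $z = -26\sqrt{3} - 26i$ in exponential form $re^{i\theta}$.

r = |z| = sqrt((-26*sqrt(3))^2 + (-26)^2) = sqrt(2028 + 676) = sqrt(2704) = 52
θ = arctan(b/a) = arctan(-26/-45.0333) (quadrant-adjusted) = 210° = 7π/6
z = 52e^(i*7π/6)


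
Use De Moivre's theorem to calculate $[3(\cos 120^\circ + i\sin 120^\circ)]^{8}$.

By De Moivre: z^n = r^n(cos(nθ) + i sin(nθ))
= 3^8(cos(8*120°) + i sin(8*120°))
= 6561(cos 240° + i sin 240°)
= -6561/2 - (6561*sqrt(3)/2)i


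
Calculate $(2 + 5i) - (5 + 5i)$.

(2 - 5) + (5 - 5)i = -3


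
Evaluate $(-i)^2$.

(a + bi)^2 = a^2 - b^2 + 2abi
= 0^2 - (-1)^2 + 2*0*(-1)i
= -1


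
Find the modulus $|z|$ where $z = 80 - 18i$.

|z| = sqrt(a^2 + b^2) = sqrt(80^2 + (-18)^2) = sqrt(6724) = 82


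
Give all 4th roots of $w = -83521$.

|w| = 83521, arg(w) = 180°
Root modulus = 83521^(1/4) = 17
Root arguments: θ_k = (180° + 360°k)/4 for k = 0, 1, ..., 3
Roots: 17*sqrt(2)/2 + (17*sqrt(2)/2)i, -17*sqrt(2)/2 + (17*sqrt(2)/2)i, -17*sqrt(2)/2 - (17*sqrt(2)/2)i, 17*sqrt(2)/2 - (17*sqrt(2)/2)i


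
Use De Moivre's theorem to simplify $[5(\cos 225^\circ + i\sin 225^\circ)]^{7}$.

By De Moivre: z^n = r^n(cos(nθ) + i sin(nθ))
= 5^7(cos(7*225°) + i sin(7*225°))
= 78125(cos 135° + i sin 135°)
= -78125*sqrt(2)/2 + (78125*sqrt(2)/2)i


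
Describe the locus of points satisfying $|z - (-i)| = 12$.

|z - z0| = r describes a circle centered at z0 with radius r
Here z0 = -i and r = 12
Locus: Circle centered at (0, -1) with radius 12


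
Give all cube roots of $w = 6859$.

|w| = 6859, arg(w) = 0°
Root modulus = 6859^(1/3) = 19
Root arguments: θ_k = (0° + 360°k)/3 for k = 0, 1, ..., 2
Roots: 19, -19/2 + (19*sqrt(3)/2)i, -19/2 - (19*sqrt(3)/2)i


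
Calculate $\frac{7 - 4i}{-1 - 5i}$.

Multiply numerator and denominator by conjugate (-1 + 5i):
= (7 - 4i)(-1 + 5i) / ((-1)^2 + (-5)^2)
= (13 + 39i) / 26
Divide through by 13: (1 + 3i) / 2
= 1/2 + (3/2)i


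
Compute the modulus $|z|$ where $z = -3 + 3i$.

|z| = sqrt(a^2 + b^2) = sqrt((-3)^2 + 3^2) = sqrt(18) = sqrt(18)


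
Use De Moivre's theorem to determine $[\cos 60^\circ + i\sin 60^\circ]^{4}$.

By De Moivre: z^n = r^n(cos(nθ) + i sin(nθ))
= 1^4(cos(4*60°) + i sin(4*60°))
= 1(cos 240° + i sin 240°)
= -1/2 - (sqrt(3)/2)i


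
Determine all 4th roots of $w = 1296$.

|w| = 1296, arg(w) = 0°
Root modulus = 1296^(1/4) = 6
Root arguments: θ_k = (0° + 360°k)/4 for k = 0, 1, ..., 3
Roots: 6, 6i, -6, -6i


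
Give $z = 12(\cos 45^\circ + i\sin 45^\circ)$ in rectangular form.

a = r cos θ = 12 * sqrt(2)/2 = 6*sqrt(2)
b = r sin θ = 12 * sqrt(2)/2 = 6*sqrt(2)
z = 6*sqrt(2) + 6*sqrt(2)i
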